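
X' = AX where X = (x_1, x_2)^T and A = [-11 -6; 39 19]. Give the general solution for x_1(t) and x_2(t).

Coefficient matrix A = [[-11, -6], [39, 19]].
Characteristic polynomial det(A - λI) = λ^2 - 8λ + 25 = 0.
Eigenvalues λ = 4 ± 3i (complex conjugate pair).
For λ=4+3i: an eigenvector is (-1,3) - i(-1,2) = (-1 + i, 3 - 2i).
A real fundamental pair from Re and Im of e^((4+3i)t)v: X_1 = e^(4t)(cos(3t)·(-1,3) + sin(3t)·(-1,2)), X_2 = e^(4t)(sin(3t)·(-1,3) - cos(3t)·(-1,2)).
General solution: c_1X_1 + c_2X_2.

x_1(t) = -c_1e^(4t)sin(3t) - c_1e^(4t)cos(3t) - c_2e^(4t)sin(3t) + c_2e^(4t)cos(3t), x_2(t) = 2c_1e^(4t)sin(3t) + 3c_1e^(4t)cos(3t) + 3c_2e^(4t)sin(3t) - 2c_2e^(4t)cos(3t)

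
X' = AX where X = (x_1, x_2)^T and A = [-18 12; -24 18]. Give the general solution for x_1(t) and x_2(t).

Coefficient matrix A = [[-18, 12], [-24, 18]].
Characteristic polynomial det(A - λI) = λ^2 - 36 = 0.
Eigenvalues λ = 6, -6.
For λ=6: (A-λI) row 1 is [-24, 12], so an eigenvector is (1, 2).
For λ=-6: (A-λI) row 1 is [-12, 12], so an eigenvector is (1, 1).
General solution: C_1e^(6t)(1,2) + C_2e^(-6t)(1,1).

x_1(t) = C_1e^(6t) + C_2e^(-6t), x_2(t) = 2C_1e^(6t) + C_2e^(-6t)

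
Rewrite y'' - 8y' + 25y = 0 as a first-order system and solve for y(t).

y(t) = C_1e^(4t)cos(3t) + C_2e^(4t)sin(3t)

Let x_1 = y, x_2 = y'. Then x_1' = x_2 and x_2' = -25x_1 + 8x_2.
A = [[0,1],[-25,8]]; det(A-λI) = λ^2 - 8λ + 25.
Eigenvalues λ = 4 ± 3i.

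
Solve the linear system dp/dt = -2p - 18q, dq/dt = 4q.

Coefficient matrix A = [[-2, -18], [0, 4]].
Characteristic polynomial det(A - λI) = λ^2 - 2λ - 8 = 0.
Eigenvalues λ = -2, 4.
For λ=-2: (A-λI) row 1 is [0, -18], so an eigenvector is (-1, 0).
For λ=4: (A-λI) row 1 is [-6, -18], so an eigenvector is (-3, 1).
General solution: c_1e^(-2t)(-1,0) + c_2e^(4t)(-3,1).

p(t) = -c_1e^(-2t) - 3c_2e^(4t), q(t) = c_2e^(4t)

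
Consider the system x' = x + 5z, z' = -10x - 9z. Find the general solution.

x(t) = K_1e^(-4t)cos(5t) + K_2e^(-4t)sin(5t), z(t) = -K_1e^(-4t)sin(5t) - K_1e^(-4t)cos(5t) - K_2e^(-4t)sin(5t) + K_2e^(-4t)cos(5t)

Coefficient matrix A = [[1, 5], [-10, -9]].
Characteristic polynomial det(A - λI) = λ^2 + 8λ + 41 = 0.
Eigenvalues λ = -4 ± 5i (complex conjugate pair).
For λ=-4+5i: an eigenvector is (1,-1) - i(0,-1) = (1, -1 + i).
A real fundamental pair from Re and Im of e^((-4+5i)t)v: X_1 = e^(-4t)(cos(5t)·(1,-1) + sin(5t)·(0,-1)), X_2 = e^(-4t)(sin(5t)·(1,-1) - cos(5t)·(0,-1)).
General solution: K_1X_1 + K_2X_2.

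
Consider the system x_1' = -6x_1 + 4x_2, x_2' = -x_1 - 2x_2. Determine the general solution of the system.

x_1(t) = -2C_1e^(-4t) - 2C_2te^(-4t) + 3C_2e^(-4t), x_2(t) = -C_1e^(-4t) - C_2te^(-4t) + C_2e^(-4t)

Coefficient matrix A = [[-6, 4], [-1, -2]].
Characteristic polynomial det(A - λI) = λ^2 + 8λ + 16 = 0.
Single eigenvalue λ = -4 with algebraic multiplicity 2.
Eigenvector v = (-2,-1); generalized eigenvector w with (A-λI)w=v is (3,1).
General solution: e^(-4t)[C_1·v + C_2·(t·v + w)].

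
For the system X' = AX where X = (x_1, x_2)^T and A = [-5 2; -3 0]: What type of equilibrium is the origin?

A = [[-5,2],[-3,0]]; det(A-λI) = λ^2 + 5λ + 6.
λ = -3, -2: both negative.

stable node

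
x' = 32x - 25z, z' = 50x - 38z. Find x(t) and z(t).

Coefficient matrix A = [[32, -25], [50, -38]].
Characteristic polynomial det(A - λI) = λ^2 + 6λ + 34 = 0.
Eigenvalues λ = -3 ± 5i (complex conjugate pair).
For λ=-3+5i: an eigenvector is (-1,-1) - i(-2,-3) = (-1 + 2i, -1 + 3i).
A real fundamental pair from Re and Im of e^((-3+5i)t)v: X_1 = e^(-3t)(cos(5t)·(-1,-1) + sin(5t)·(-2,-3)), X_2 = e^(-3t)(sin(5t)·(-1,-1) - cos(5t)·(-2,-3)).
General solution: C_1X_1 + C_2X_2.

x(t) = -2C_1e^(-3t)sin(5t) - C_1e^(-3t)cos(5t) - C_2e^(-3t)sin(5t) + 2C_2e^(-3t)cos(5t), z(t) = -3C_1e^(-3t)sin(5t) - C_1e^(-3t)cos(5t) - C_2e^(-3t)sin(5t) + 3C_2e^(-3t)cos(5t)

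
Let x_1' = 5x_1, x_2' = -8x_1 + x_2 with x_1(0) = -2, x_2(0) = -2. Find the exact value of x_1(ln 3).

-486

A = [[5,0],[-8,1]]; eigenvalues λ = 5, 1.
Eigenvectors: (-1,2) for λ=5, (0,-1) for λ=1.
From the initial condition, c_1 = 2, c_2 = 6.
x_1(ln 3) = (2)(3^5)(-1) + (6)(3^1)(0) = -486.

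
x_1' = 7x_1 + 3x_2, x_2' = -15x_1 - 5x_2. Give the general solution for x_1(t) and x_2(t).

x_1(t) = -K_1e^(t)sin(3t) + K_2e^(t)cos(3t), x_2(t) = 2K_1e^(t)sin(3t) - K_1e^(t)cos(3t) - K_2e^(t)sin(3t) - 2K_2e^(t)cos(3t)

Coefficient matrix A = [[7, 3], [-15, -5]].
Characteristic polynomial det(A - λI) = λ^2 - 2λ + 10 = 0.
Eigenvalues λ = 1 ± 3i (complex conjugate pair).
For λ=1+3i: an eigenvector is (0,-1) - i(-1,2) = (0 + i, -1 - 2i).
A real fundamental pair from Re and Im of e^((1+3i)t)v: X_1 = e^(t)(cos(3t)·(0,-1) + sin(3t)·(-1,2)), X_2 = e^(t)(sin(3t)·(0,-1) - cos(3t)·(-1,2)).
General solution: K_1X_1 + K_2X_2.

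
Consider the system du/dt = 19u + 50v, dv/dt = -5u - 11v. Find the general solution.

u(t) = c_1e^(4t)sin(5t) - 3c_1e^(4t)cos(5t) - 3c_2e^(4t)sin(5t) - c_2e^(4t)cos(5t), v(t) = c_1e^(4t)cos(5t) + c_2e^(4t)sin(5t)

Coefficient matrix A = [[19, 50], [-5, -11]].
Characteristic polynomial det(A - λI) = λ^2 - 8λ + 41 = 0.
Eigenvalues λ = 4 ± 5i (complex conjugate pair).
For λ=4+5i: an eigenvector is (-3,1) - i(1,0) = (-3 - i, 1).
A real fundamental pair from Re and Im of e^((4+5i)t)v: X_1 = e^(4t)(cos(5t)·(-3,1) + sin(5t)·(1,0)), X_2 = e^(4t)(sin(5t)·(-3,1) - cos(5t)·(1,0)).
General solution: c_1X_1 + c_2X_2.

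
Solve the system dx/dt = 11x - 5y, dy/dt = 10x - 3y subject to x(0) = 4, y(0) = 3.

x(t) = 13e^(4t)sin(t) + 4e^(4t)cos(t), y(t) = 19e^(4t)sin(t) + 3e^(4t)cos(t)

Coefficient matrix A = [[11, -5], [10, -3]].
Characteristic polynomial det(A - λI) = λ^2 - 8λ + 17 = 0.
Eigenvalues λ = 4 ± i (complex conjugate pair).
For λ=4+i: an eigenvector is (1,1) - i(2,3) = (1 - 2i, 1 - 3i).
A real fundamental pair from Re and Im of e^((4+i)t)v: X_1 = e^(4t)(cos(t)·(1,1) + sin(t)·(2,3)), X_2 = e^(4t)(sin(t)·(1,1) - cos(t)·(2,3)).
General solution: K_1X_1 + K_2X_2.
Applying x(0)=4, y(0)=3 gives K_1=6, K_2=1.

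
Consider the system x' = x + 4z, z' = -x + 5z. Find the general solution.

x(t) = -2c_1e^(3t) - 2c_2te^(3t) + c_2e^(3t), z(t) = -c_1e^(3t) - c_2te^(3t)

Coefficient matrix A = [[1, 4], [-1, 5]].
Characteristic polynomial det(A - λI) = λ^2 - 6λ + 9 = 0.
Single eigenvalue λ = 3 with algebraic multiplicity 2.
Eigenvector v = (-2,-1); generalized eigenvector w with (A-λI)w=v is (1,0).
General solution: e^(3t)[c_1·v + c_2·(t·v + w)].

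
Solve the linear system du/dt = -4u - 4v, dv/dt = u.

u(t) = 2c_1e^(-2t) + 2c_2te^(-2t) + 3c_2e^(-2t), v(t) = -c_1e^(-2t) - c_2te^(-2t) - 2c_2e^(-2t)

Coefficient matrix A = [[-4, -4], [1, 0]].
Characteristic polynomial det(A - λI) = λ^2 + 4λ + 4 = 0.
Single eigenvalue λ = -2 with algebraic multiplicity 2.
Eigenvector v = (2,-1); generalized eigenvector w with (A-λI)w=v is (3,-2).
General solution: e^(-2t)[c_1·v + c_2·(t·v + w)].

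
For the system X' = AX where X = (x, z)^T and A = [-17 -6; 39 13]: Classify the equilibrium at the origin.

stable spiral

A = [[-17,-6],[39,13]]; det(A-λI) = λ^2 + 4λ + 13.
λ = -2 ± 3i: negative real part.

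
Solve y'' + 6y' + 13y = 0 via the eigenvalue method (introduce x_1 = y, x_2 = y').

Let x_1 = y, x_2 = y'. Then x_1' = x_2 and x_2' = -13x_1 - 6x_2.
A = [[0,1],[-13,-6]]; det(A-λI) = λ^2 + 6λ + 13.
Eigenvalues λ = -3 ± 2i.

y(t) = K_1e^(-3t)cos(2t) + K_2e^(-3t)sin(2t)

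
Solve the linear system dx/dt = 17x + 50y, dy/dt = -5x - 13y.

x(t) = -c_1e^(2t)sin(5t) + 3c_1e^(2t)cos(5t) + 3c_2e^(2t)sin(5t) + c_2e^(2t)cos(5t), y(t) = -c_1e^(2t)cos(5t) - c_2e^(2t)sin(5t)

Coefficient matrix A = [[17, 50], [-5, -13]].
Characteristic polynomial det(A - λI) = λ^2 - 4λ + 29 = 0.
Eigenvalues λ = 2 ± 5i (complex conjugate pair).
For λ=2+5i: an eigenvector is (3,-1) - i(-1,0) = (3 + i, -1).
A real fundamental pair from Re and Im of e^((2+5i)t)v: X_1 = e^(2t)(cos(5t)·(3,-1) + sin(5t)·(-1,0)), X_2 = e^(2t)(sin(5t)·(3,-1) - cos(5t)·(-1,0)).
General solution: c_1X_1 + c_2X_2.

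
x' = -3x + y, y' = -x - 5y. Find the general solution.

x(t) = -C_1e^(-4t) - C_2te^(-4t) + C_2e^(-4t), y(t) = C_1e^(-4t) + C_2te^(-4t) - 2C_2e^(-4t)

Coefficient matrix A = [[-3, 1], [-1, -5]].
Characteristic polynomial det(A - λI) = λ^2 + 8λ + 16 = 0.
Single eigenvalue λ = -4 with algebraic multiplicity 2.
Eigenvector v = (-1,1); generalized eigenvector w with (A-λI)w=v is (1,-2).
General solution: e^(-4t)[C_1·v + C_2·(t·v + w)].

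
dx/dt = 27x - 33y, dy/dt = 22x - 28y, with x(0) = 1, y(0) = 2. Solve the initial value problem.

x(t) = -3e^(5t) + 4e^(-6t), y(t) = -2e^(5t) + 4e^(-6t)

Coefficient matrix A = [[27, -33], [22, -28]].
Characteristic polynomial det(A - λI) = λ^2 + λ - 30 = 0.
Eigenvalues λ = 5, -6.
For λ=5: (A-λI) row 1 is [22, -33], so an eigenvector is (3, 2).
For λ=-6: (A-λI) row 1 is [33, -33], so an eigenvector is (-1, -1).
General solution: C_1e^(5t)(3,2) + C_2e^(-6t)(-1,-1).
Applying x(0)=1, y(0)=2 gives C_1=-1, C_2=-4.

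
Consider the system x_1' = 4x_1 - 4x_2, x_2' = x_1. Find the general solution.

x_1(t) = -2C_1e^(2t) - 2C_2te^(2t) - 3C_2e^(2t), x_2(t) = -C_1e^(2t) - C_2te^(2t) - C_2e^(2t)

Coefficient matrix A = [[4, -4], [1, 0]].
Characteristic polynomial det(A - λI) = λ^2 - 4λ + 4 = 0.
Single eigenvalue λ = 2 with algebraic multiplicity 2.
Eigenvector v = (-2,-1); generalized eigenvector w with (A-λI)w=v is (-3,-1).
General solution: e^(2t)[C_1·v + C_2·(t·v + w)].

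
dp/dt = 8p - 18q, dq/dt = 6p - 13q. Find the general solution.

p(t) = -3K_1e^(-4t) + 2K_2e^(-t), q(t) = -2K_1e^(-4t) + K_2e^(-t)

Coefficient matrix A = [[8, -18], [6, -13]].
Characteristic polynomial det(A - λI) = λ^2 + 5λ + 4 = 0.
Eigenvalues λ = -4, -1.
For λ=-4: (A-λI) row 1 is [12, -18], so an eigenvector is (-3, -2).
For λ=-1: (A-λI) row 1 is [9, -18], so an eigenvector is (2, 1).
General solution: K_1e^(-4t)(-3,-2) + K_2e^(-t)(2,1).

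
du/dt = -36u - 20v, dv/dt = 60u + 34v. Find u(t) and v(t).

u(t) = -2C_1e^(-6t) + C_2e^(4t), v(t) = 3C_1e^(-6t) - 2C_2e^(4t)

Coefficient matrix A = [[-36, -20], [60, 34]].
Characteristic polynomial det(A - λI) = λ^2 + 2λ - 24 = 0.
Eigenvalues λ = -6, 4.
For λ=-6: (A-λI) row 1 is [-30, -20], so an eigenvector is (-2, 3).
For λ=4: (A-λI) row 1 is [-40, -20], so an eigenvector is (1, -2).
General solution: C_1e^(-6t)(-2,3) + C_2e^(4t)(1,-2).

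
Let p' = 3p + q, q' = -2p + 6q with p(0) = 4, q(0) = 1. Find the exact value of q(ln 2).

A = [[3,1],[-2,6]]; eigenvalues λ = 5, 4.
Eigenvectors: (1,2) for λ=5, (1,1) for λ=4.
From the initial condition, c_1 = -3, c_2 = 7.
q(ln 2) = (-3)(2^5)(2) + (7)(2^4)(1) = -80.

-80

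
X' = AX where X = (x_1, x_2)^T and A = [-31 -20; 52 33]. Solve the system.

Coefficient matrix A = [[-31, -20], [52, 33]].
Characteristic polynomial det(A - λI) = λ^2 - 2λ + 17 = 0.
Eigenvalues λ = 1 ± 4i (complex conjugate pair).
For λ=1+4i: an eigenvector is (2,-3) - i(-1,2) = (2 + i, -3 - 2i).
A real fundamental pair from Re and Im of e^((1+4i)t)v: X_1 = e^(t)(cos(4t)·(2,-3) + sin(4t)·(-1,2)), X_2 = e^(t)(sin(4t)·(2,-3) - cos(4t)·(-1,2)).
General solution: K_1X_1 + K_2X_2.

x_1(t) = -K_1e^(t)sin(4t) + 2K_1e^(t)cos(4t) + 2K_2e^(t)sin(4t) + K_2e^(t)cos(4t), x_2(t) = 2K_1e^(t)sin(4t) - 3K_1e^(t)cos(4t) - 3K_2e^(t)sin(4t) - 2K_2e^(t)cos(4t)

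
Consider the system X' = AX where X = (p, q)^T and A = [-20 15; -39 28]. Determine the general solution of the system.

p(t) = c_1e^(4t)sin(3t) - 2c_1e^(4t)cos(3t) - 2c_2e^(4t)sin(3t) - c_2e^(4t)cos(3t), q(t) = 2c_1e^(4t)sin(3t) - 3c_1e^(4t)cos(3t) - 3c_2e^(4t)sin(3t) - 2c_2e^(4t)cos(3t)

Coefficient matrix A = [[-20, 15], [-39, 28]].
Characteristic polynomial det(A - λI) = λ^2 - 8λ + 25 = 0.
Eigenvalues λ = 4 ± 3i (complex conjugate pair).
For λ=4+3i: an eigenvector is (-2,-3) - i(1,2) = (-2 - i, -3 - 2i).
A real fundamental pair from Re and Im of e^((4+3i)t)v: X_1 = e^(4t)(cos(3t)·(-2,-3) + sin(3t)·(1,2)), X_2 = e^(4t)(sin(3t)·(-2,-3) - cos(3t)·(1,2)).
General solution: c_1X_1 + c_2X_2.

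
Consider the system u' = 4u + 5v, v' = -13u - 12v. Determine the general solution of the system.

Coefficient matrix A = [[4, 5], [-13, -12]].
Characteristic polynomial det(A - λI) = λ^2 + 8λ + 17 = 0.
Eigenvalues λ = -4 ± i (complex conjugate pair).
For λ=-4+i: an eigenvector is (2,-3) - i(1,-2) = (2 - i, -3 + 2i).
A real fundamental pair from Re and Im of e^((-4+i)t)v: X_1 = e^(-4t)(cos(t)·(2,-3) + sin(t)·(1,-2)), X_2 = e^(-4t)(sin(t)·(2,-3) - cos(t)·(1,-2)).
General solution: K_1X_1 + K_2X_2.

u(t) = K_1e^(-4t)sin(t) + 2K_1e^(-4t)cos(t) + 2K_2e^(-4t)sin(t) - K_2e^(-4t)cos(t), v(t) = -2K_1e^(-4t)sin(t) - 3K_1e^(-4t)cos(t) - 3K_2e^(-4t)sin(t) + 2K_2e^(-4t)cos(t)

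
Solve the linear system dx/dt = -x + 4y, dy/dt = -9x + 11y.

x(t) = 2C_1e^(5t) + 2C_2te^(5t) + C_2e^(5t), y(t) = 3C_1e^(5t) + 3C_2te^(5t) + 2C_2e^(5t)

Coefficient matrix A = [[-1, 4], [-9, 11]].
Characteristic polynomial det(A - λI) = λ^2 - 10λ + 25 = 0.
Single eigenvalue λ = 5 with algebraic multiplicity 2.
Eigenvector v = (2,3); generalized eigenvector w with (A-λI)w=v is (1,2).
General solution: e^(5t)[C_1·v + C_2·(t·v + w)].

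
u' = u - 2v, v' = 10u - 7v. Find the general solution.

Coefficient matrix A = [[1, -2], [10, -7]].
Characteristic polynomial det(A - λI) = λ^2 + 6λ + 13 = 0.
Eigenvalues λ = -3 ± 2i (complex conjugate pair).
For λ=-3+2i: an eigenvector is (0,1) - i(-1,-2) = (0 + i, 1 + 2i).
A real fundamental pair from Re and Im of e^((-3+2i)t)v: X_1 = e^(-3t)(cos(2t)·(0,1) + sin(2t)·(-1,-2)), X_2 = e^(-3t)(sin(2t)·(0,1) - cos(2t)·(-1,-2)).
General solution: K_1X_1 + K_2X_2.

u(t) = -K_1e^(-3t)sin(2t) + K_2e^(-3t)cos(2t), v(t) = -2K_1e^(-3t)sin(2t) + K_1e^(-3t)cos(2t) + K_2e^(-3t)sin(2t) + 2K_2e^(-3t)cos(2t)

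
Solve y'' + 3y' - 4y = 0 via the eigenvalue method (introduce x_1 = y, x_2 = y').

Let x_1 = y, x_2 = y'. Then x_1' = x_2 and x_2' = 4x_1 - 3x_2.
A = [[0,1],[4,-3]]; det(A-λI) = λ^2 + 3λ - 4.
Eigenvalues λ = -4, 1 with eigenvectors (1,-4), (1,1).

y(t) = K_1e^(-4t) + K_2e^(t)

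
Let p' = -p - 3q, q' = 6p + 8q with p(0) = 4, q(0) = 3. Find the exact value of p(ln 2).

-180

A = [[-1,-3],[6,8]]; eigenvalues λ = 2, 5.
Eigenvectors: (-1,1) for λ=2, (-1,2) for λ=5.
From the initial condition, c_1 = -11, c_2 = 7.
p(ln 2) = (-11)(2^2)(-1) + (7)(2^5)(-1) = -180.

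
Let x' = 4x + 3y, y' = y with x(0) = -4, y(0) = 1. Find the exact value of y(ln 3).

A = [[4,3],[0,1]]; eigenvalues λ = 4, 1.
Eigenvectors: (1,0) for λ=4, (-1,1) for λ=1.
From the initial condition, c_1 = -3, c_2 = 1.
y(ln 3) = (-3)(3^4)(0) + (1)(3^1)(1) = 3.

3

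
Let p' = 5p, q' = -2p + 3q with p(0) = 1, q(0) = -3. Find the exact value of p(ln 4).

A = [[5,0],[-2,3]]; eigenvalues λ = 5, 3.
Eigenvectors: (-1,1) for λ=5, (0,1) for λ=3.
From the initial condition, c_1 = -1, c_2 = -2.
p(ln 4) = (-1)(4^5)(-1) + (-2)(4^3)(0) = 1024.

1024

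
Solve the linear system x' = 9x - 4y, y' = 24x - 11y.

x(t) = -C_1e^(t) + C_2e^(-3t), y(t) = -2C_1e^(t) + 3C_2e^(-3t)

Coefficient matrix A = [[9, -4], [24, -11]].
Characteristic polynomial det(A - λI) = λ^2 + 2λ - 3 = 0.
Eigenvalues λ = 1, -3.
For λ=1: (A-λI) row 1 is [8, -4], so an eigenvector is (-1, -2).
For λ=-3: (A-λI) row 1 is [12, -4], so an eigenvector is (1, 3).
General solution: C_1e^(t)(-1,-2) + C_2e^(-3t)(1,3).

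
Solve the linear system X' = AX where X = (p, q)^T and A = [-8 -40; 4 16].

Coefficient matrix A = [[-8, -40], [4, 16]].
Characteristic polynomial det(A - λI) = λ^2 - 8λ + 32 = 0.
Eigenvalues λ = 4 ± 4i (complex conjugate pair).
For λ=4+4i: an eigenvector is (-1,0) - i(3,-1) = (-1 - 3i, 0 + i).
A real fundamental pair from Re and Im of e^((4+4i)t)v: X_1 = e^(4t)(cos(4t)·(-1,0) + sin(4t)·(3,-1)), X_2 = e^(4t)(sin(4t)·(-1,0) - cos(4t)·(3,-1)).
General solution: K_1X_1 + K_2X_2.

p(t) = 3K_1e^(4t)sin(4t) - K_1e^(4t)cos(4t) - K_2e^(4t)sin(4t) - 3K_2e^(4t)cos(4t), q(t) = -K_1e^(4t)sin(4t) + K_2e^(4t)cos(4t)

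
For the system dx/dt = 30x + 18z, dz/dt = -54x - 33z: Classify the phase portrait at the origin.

A = [[30,18],[-54,-33]]; det(A-λI) = λ^2 + 3λ - 18.
λ = -6, 3: opposite signs.

saddle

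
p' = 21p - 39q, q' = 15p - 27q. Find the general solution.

Coefficient matrix A = [[21, -39], [15, -27]].
Characteristic polynomial det(A - λI) = λ^2 + 6λ + 18 = 0.
Eigenvalues λ = -3 ± 3i (complex conjugate pair).
For λ=-3+3i: an eigenvector is (2,1) - i(3,2) = (2 - 3i, 1 - 2i).
A real fundamental pair from Re and Im of e^((-3+3i)t)v: X_1 = e^(-3t)(cos(3t)·(2,1) + sin(3t)·(3,2)), X_2 = e^(-3t)(sin(3t)·(2,1) - cos(3t)·(3,2)).
General solution: c_1X_1 + c_2X_2.

p(t) = 3c_1e^(-3t)sin(3t) + 2c_1e^(-3t)cos(3t) + 2c_2e^(-3t)sin(3t) - 3c_2e^(-3t)cos(3t), q(t) = 2c_1e^(-3t)sin(3t) + c_1e^(-3t)cos(3t) + c_2e^(-3t)sin(3t) - 2c_2e^(-3t)cos(3t)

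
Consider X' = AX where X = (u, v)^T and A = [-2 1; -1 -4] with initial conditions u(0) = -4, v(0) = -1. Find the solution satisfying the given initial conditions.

u(t) = -5te^(-3t) - 4e^(-3t), v(t) = 5te^(-3t) - e^(-3t)

Coefficient matrix A = [[-2, 1], [-1, -4]].
Characteristic polynomial det(A - λI) = λ^2 + 6λ + 9 = 0.
Single eigenvalue λ = -3 with algebraic multiplicity 2.
Eigenvector v = (1,-1); generalized eigenvector w with (A-λI)w=v is (1,0).
General solution: e^(-3t)[K_1·v + K_2·(t·v + w)].
Applying u(0)=-4, v(0)=-1 gives K_1=1, K_2=-5.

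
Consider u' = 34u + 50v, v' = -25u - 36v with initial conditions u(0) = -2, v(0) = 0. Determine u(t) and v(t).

u(t) = -14e^(-t)sin(5t) - 2e^(-t)cos(5t), v(t) = 10e^(-t)sin(5t)

Coefficient matrix A = [[34, 50], [-25, -36]].
Characteristic polynomial det(A - λI) = λ^2 + 2λ + 26 = 0.
Eigenvalues λ = -1 ± 5i (complex conjugate pair).
For λ=-1+5i: an eigenvector is (3,-2) - i(1,-1) = (3 - i, -2 + i).
A real fundamental pair from Re and Im of e^((-1+5i)t)v: X_1 = e^(-t)(cos(5t)·(3,-2) + sin(5t)·(1,-1)), X_2 = e^(-t)(sin(5t)·(3,-2) - cos(5t)·(1,-1)).
General solution: C_1X_1 + C_2X_2.
Applying u(0)=-2, v(0)=0 gives C_1=-2, C_2=-4.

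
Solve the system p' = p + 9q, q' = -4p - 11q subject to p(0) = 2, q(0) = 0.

Coefficient matrix A = [[1, 9], [-4, -11]].
Characteristic polynomial det(A - λI) = λ^2 + 10λ + 25 = 0.
Single eigenvalue λ = -5 with algebraic multiplicity 2.
Eigenvector v = (-3,2); generalized eigenvector w with (A-λI)w=v is (1,-1).
General solution: e^(-5t)[K_1·v + K_2·(t·v + w)].
Applying p(0)=2, q(0)=0 gives K_1=-2, K_2=-4.

p(t) = 12te^(-5t) + 2e^(-5t), q(t) = -8te^(-5t)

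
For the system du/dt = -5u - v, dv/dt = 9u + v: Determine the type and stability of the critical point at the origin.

A = [[-5,-1],[9,1]]; det(A-λI) = λ^2 + 4λ + 4.
repeated λ = -2 with a single eigenvector.

stable improper node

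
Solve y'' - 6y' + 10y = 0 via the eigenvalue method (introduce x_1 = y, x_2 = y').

y(t) = C_1e^(3t)cos(t) + C_2e^(3t)sin(t)

Let x_1 = y, x_2 = y'. Then x_1' = x_2 and x_2' = -10x_1 + 6x_2.
A = [[0,1],[-10,6]]; det(A-λI) = λ^2 - 6λ + 10.
Eigenvalues λ = 3 ± i.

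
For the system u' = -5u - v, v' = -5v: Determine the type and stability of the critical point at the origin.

A = [[-5,-1],[0,-5]]; det(A-λI) = λ^2 + 10λ + 25.
repeated λ = -5 with a single eigenvector.

stable improper node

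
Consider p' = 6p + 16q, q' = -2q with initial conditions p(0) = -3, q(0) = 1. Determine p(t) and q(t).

Coefficient matrix A = [[6, 16], [0, -2]].
Characteristic polynomial det(A - λI) = λ^2 - 4λ - 12 = 0.
Eigenvalues λ = 6, -2.
For λ=6: (A-λI) row 1 is [0, 16], so an eigenvector is (-1, 0).
For λ=-2: (A-λI) row 1 is [8, 16], so an eigenvector is (-2, 1).
General solution: K_1e^(6t)(-1,0) + K_2e^(-2t)(-2,1).
Applying p(0)=-3, q(0)=1 gives K_1=1, K_2=1.

p(t) = -e^(6t) - 2e^(-2t), q(t) = e^(-2t)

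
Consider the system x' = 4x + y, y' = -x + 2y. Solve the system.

Coefficient matrix A = [[4, 1], [-1, 2]].
Characteristic polynomial det(A - λI) = λ^2 - 6λ + 9 = 0.
Single eigenvalue λ = 3 with algebraic multiplicity 2.
Eigenvector v = (-1,1); generalized eigenvector w with (A-λI)w=v is (0,-1).
General solution: e^(3t)[C_1·v + C_2·(t·v + w)].

x(t) = -C_1e^(3t) - C_2te^(3t), y(t) = C_1e^(3t) + C_2te^(3t) - C_2e^(3t)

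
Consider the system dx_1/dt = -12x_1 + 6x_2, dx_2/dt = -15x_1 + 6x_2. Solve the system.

Coefficient matrix A = [[-12, 6], [-15, 6]].
Characteristic polynomial det(A - λI) = λ^2 + 6λ + 18 = 0.
Eigenvalues λ = -3 ± 3i (complex conjugate pair).
For λ=-3+3i: an eigenvector is (-1,-1) - i(1,2) = (-1 - i, -1 - 2i).
A real fundamental pair from Re and Im of e^((-3+3i)t)v: X_1 = e^(-3t)(cos(3t)·(-1,-1) + sin(3t)·(1,2)), X_2 = e^(-3t)(sin(3t)·(-1,-1) - cos(3t)·(1,2)).
General solution: c_1X_1 + c_2X_2.

x_1(t) = c_1e^(-3t)sin(3t) - c_1e^(-3t)cos(3t) - c_2e^(-3t)sin(3t) - c_2e^(-3t)cos(3t), x_2(t) = 2c_1e^(-3t)sin(3t) - c_1e^(-3t)cos(3t) - c_2e^(-3t)sin(3t) - 2c_2e^(-3t)cos(3t)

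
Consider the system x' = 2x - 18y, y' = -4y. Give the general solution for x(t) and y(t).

x(t) = -3c_1e^(-4t) + c_2e^(2t), y(t) = -c_1e^(-4t)

Coefficient matrix A = [[2, -18], [0, -4]].
Characteristic polynomial det(A - λI) = λ^2 + 2λ - 8 = 0.
Eigenvalues λ = -4, 2.
For λ=-4: (A-λI) row 1 is [6, -18], so an eigenvector is (-3, -1).
For λ=2: (A-λI) row 1 is [0, -18], so an eigenvector is (1, 0).
General solution: c_1e^(-4t)(-3,-1) + c_2e^(2t)(1,0).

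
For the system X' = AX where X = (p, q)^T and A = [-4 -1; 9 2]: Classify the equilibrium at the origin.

stable improper node

A = [[-4,-1],[9,2]]; det(A-λI) = λ^2 + 2λ + 1.
repeated λ = -1 with a single eigenvector.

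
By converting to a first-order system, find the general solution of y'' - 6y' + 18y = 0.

y(t) = K_1e^(3t)cos(3t) + K_2e^(3t)sin(3t)

Let x_1 = y, x_2 = y'. Then x_1' = x_2 and x_2' = -18x_1 + 6x_2.
A = [[0,1],[-18,6]]; det(A-λI) = λ^2 - 6λ + 18.
Eigenvalues λ = 3 ± 3i.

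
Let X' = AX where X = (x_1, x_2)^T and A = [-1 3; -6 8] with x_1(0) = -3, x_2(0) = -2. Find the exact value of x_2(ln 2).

A = [[-1,3],[-6,8]]; eigenvalues λ = 2, 5.
Eigenvectors: (-1,-1) for λ=2, (-1,-2) for λ=5.
From the initial condition, c_1 = 4, c_2 = -1.
x_2(ln 2) = (4)(2^2)(-1) + (-1)(2^5)(-2) = 48.

48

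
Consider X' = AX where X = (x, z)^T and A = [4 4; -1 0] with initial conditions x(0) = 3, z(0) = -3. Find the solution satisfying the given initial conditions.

x(t) = -6te^(2t) + 3e^(2t), z(t) = 3te^(2t) - 3e^(2t)

Coefficient matrix A = [[4, 4], [-1, 0]].
Characteristic polynomial det(A - λI) = λ^2 - 4λ + 4 = 0.
Single eigenvalue λ = 2 with algebraic multiplicity 2.
Eigenvector v = (-2,1); generalized eigenvector w with (A-λI)w=v is (-3,1).
General solution: e^(2t)[K_1·v + K_2·(t·v + w)].
Applying x(0)=3, z(0)=-3 gives K_1=-6, K_2=3.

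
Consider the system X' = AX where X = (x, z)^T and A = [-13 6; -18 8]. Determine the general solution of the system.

x(t) = C_1e^(-t) + 2C_2e^(-4t), z(t) = 2C_1e^(-t) + 3C_2e^(-4t)

Coefficient matrix A = [[-13, 6], [-18, 8]].
Characteristic polynomial det(A - λI) = λ^2 + 5λ + 4 = 0.
Eigenvalues λ = -1, -4.
For λ=-1: (A-λI) row 1 is [-12, 6], so an eigenvector is (1, 2).
For λ=-4: (A-λI) row 1 is [-9, 6], so an eigenvector is (2, 3).
General solution: C_1e^(-t)(1,2) + C_2e^(-4t)(2,3).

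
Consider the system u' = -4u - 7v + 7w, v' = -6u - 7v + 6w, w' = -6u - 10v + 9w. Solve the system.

Coefficient matrix A = [[-4, -7, 7], [-6, -7, 6], [-6, -10, 9]].
det(A - λI) = 0 gives eigenvalues λ = -4, -1, 3.
For λ=-4: eigenvector (1,2,2).
For λ=-1: eigenvector (0,1,1).
For λ=3: eigenvector (1,0,1).
General solution: K_1e^(-4t)(1,2,2) + K_2e^(-t)(0,1,1) + K_3e^(3t)(1,0,1).

u(t) = K_1e^(-4t) + K_3e^(3t), v(t) = 2K_1e^(-4t) + K_2e^(-t), w(t) = 2K_1e^(-4t) + K_2e^(-t) + K_3e^(3t)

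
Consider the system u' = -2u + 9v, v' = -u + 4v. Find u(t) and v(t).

Coefficient matrix A = [[-2, 9], [-1, 4]].
Characteristic polynomial det(A - λI) = λ^2 - 2λ + 1 = 0.
Single eigenvalue λ = 1 with algebraic multiplicity 2.
Eigenvector v = (3,1); generalized eigenvector w with (A-λI)w=v is (-1,0).
General solution: e^(t)[K_1·v + K_2·(t·v + w)].

u(t) = 3K_1e^(t) + 3K_2te^(t) - K_2e^(t), v(t) = K_1e^(t) + K_2te^(t)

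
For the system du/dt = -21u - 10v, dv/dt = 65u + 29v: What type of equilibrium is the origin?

unstable spiral

A = [[-21,-10],[65,29]]; det(A-λI) = λ^2 - 8λ + 41.
λ = 4 ± 5i: positive real part.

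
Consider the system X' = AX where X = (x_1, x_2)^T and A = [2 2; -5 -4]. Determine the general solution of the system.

Coefficient matrix A = [[2, 2], [-5, -4]].
Characteristic polynomial det(A - λI) = λ^2 + 2λ + 2 = 0.
Eigenvalues λ = -1 ± i (complex conjugate pair).
For λ=-1+i: an eigenvector is (1,-1) - i(1,-2) = (1 - i, -1 + 2i).
A real fundamental pair from Re and Im of e^((-1+i)t)v: X_1 = e^(-t)(cos(t)·(1,-1) + sin(t)·(1,-2)), X_2 = e^(-t)(sin(t)·(1,-1) - cos(t)·(1,-2)).
General solution: K_1X_1 + K_2X_2.

x_1(t) = K_1e^(-t)sin(t) + K_1e^(-t)cos(t) + K_2e^(-t)sin(t) - K_2e^(-t)cos(t), x_2(t) = -2K_1e^(-t)sin(t) - K_1e^(-t)cos(t) - K_2e^(-t)sin(t) + 2K_2e^(-t)cos(t)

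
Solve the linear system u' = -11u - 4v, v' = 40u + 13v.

u(t) = K_1e^(t)sin(4t) - K_2e^(t)cos(4t), v(t) = -3K_1e^(t)sin(4t) - K_1e^(t)cos(4t) - K_2e^(t)sin(4t) + 3K_2e^(t)cos(4t)

Coefficient matrix A = [[-11, -4], [40, 13]].
Characteristic polynomial det(A - λI) = λ^2 - 2λ + 17 = 0.
Eigenvalues λ = 1 ± 4i (complex conjugate pair).
For λ=1+4i: an eigenvector is (0,-1) - i(1,-3) = (0 - i, -1 + 3i).
A real fundamental pair from Re and Im of e^((1+4i)t)v: X_1 = e^(t)(cos(4t)·(0,-1) + sin(4t)·(1,-3)), X_2 = e^(t)(sin(4t)·(0,-1) - cos(4t)·(1,-3)).
General solution: K_1X_1 + K_2X_2.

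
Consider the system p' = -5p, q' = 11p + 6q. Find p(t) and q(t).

Coefficient matrix A = [[-5, 0], [11, 6]].
Characteristic polynomial det(A - λI) = λ^2 - λ - 30 = 0.
Eigenvalues λ = -5, 6.
For λ=-5: (A-λI) row 2 is [11, 11], so an eigenvector is (1, -1).
For λ=6: (A-λI) row 1 is [-11, 0], so an eigenvector is (0, 1).
General solution: c_1e^(-5t)(1,-1) + c_2e^(6t)(0,1).

p(t) = c_1e^(-5t), q(t) = -c_1e^(-5t) + c_2e^(6t)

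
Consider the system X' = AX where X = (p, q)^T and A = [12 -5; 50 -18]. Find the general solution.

Coefficient matrix A = [[12, -5], [50, -18]].
Characteristic polynomial det(A - λI) = λ^2 + 6λ + 34 = 0.
Eigenvalues λ = -3 ± 5i (complex conjugate pair).
For λ=-3+5i: an eigenvector is (-1,-3) - i(0,-1) = (-1, -3 + i).
A real fundamental pair from Re and Im of e^((-3+5i)t)v: X_1 = e^(-3t)(cos(5t)·(-1,-3) + sin(5t)·(0,-1)), X_2 = e^(-3t)(sin(5t)·(-1,-3) - cos(5t)·(0,-1)).
General solution: K_1X_1 + K_2X_2.

p(t) = -K_1e^(-3t)cos(5t) - K_2e^(-3t)sin(5t), q(t) = -K_1e^(-3t)sin(5t) - 3K_1e^(-3t)cos(5t) - 3K_2e^(-3t)sin(5t) + K_2e^(-3t)cos(5t)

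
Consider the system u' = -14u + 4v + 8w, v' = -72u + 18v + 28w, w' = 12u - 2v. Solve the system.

Coefficient matrix A = [[-14, 4, 8], [-72, 18, 28], [12, -2, 0]].
det(A - λI) = 0 gives eigenvalues λ = -2, 2, 4.
For λ=-2: eigenvector (1,5,-1).
For λ=2: eigenvector (1,8,-2).
For λ=4: eigenvector (0,-2,1).
General solution: c_1e^(-2t)(1,5,-1) + c_2e^(2t)(1,8,-2) + c_3e^(4t)(0,-2,1).

u(t) = c_1e^(-2t) + c_2e^(2t), v(t) = 5c_1e^(-2t) + 8c_2e^(2t) - 2c_3e^(4t), w(t) = -c_1e^(-2t) - 2c_2e^(2t) + c_3e^(4t)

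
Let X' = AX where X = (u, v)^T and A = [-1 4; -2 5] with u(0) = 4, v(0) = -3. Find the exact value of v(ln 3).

-249

A = [[-1,4],[-2,5]]; eigenvalues λ = 3, 1.
Eigenvectors: (-1,-1) for λ=3, (2,1) for λ=1.
From the initial condition, c_1 = 10, c_2 = 7.
v(ln 3) = (10)(3^3)(-1) + (7)(3^1)(1) = -249.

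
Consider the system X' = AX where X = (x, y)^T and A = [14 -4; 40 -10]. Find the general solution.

x(t) = c_1e^(2t)cos(4t) + c_2e^(2t)sin(4t), y(t) = c_1e^(2t)sin(4t) + 3c_1e^(2t)cos(4t) + 3c_2e^(2t)sin(4t) - c_2e^(2t)cos(4t)

Coefficient matrix A = [[14, -4], [40, -10]].
Characteristic polynomial det(A - λI) = λ^2 - 4λ + 20 = 0.
Eigenvalues λ = 2 ± 4i (complex conjugate pair).
For λ=2+4i: an eigenvector is (1,3) - i(0,1) = (1, 3 - i).
A real fundamental pair from Re and Im of e^((2+4i)t)v: X_1 = e^(2t)(cos(4t)·(1,3) + sin(4t)·(0,1)), X_2 = e^(2t)(sin(4t)·(1,3) - cos(4t)·(0,1)).
General solution: c_1X_1 + c_2X_2.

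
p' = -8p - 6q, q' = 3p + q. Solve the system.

p(t) = K_1e^(-2t) - 2K_2e^(-5t), q(t) = -K_1e^(-2t) + K_2e^(-5t)

Coefficient matrix A = [[-8, -6], [3, 1]].
Characteristic polynomial det(A - λI) = λ^2 + 7λ + 10 = 0.
Eigenvalues λ = -2, -5.
For λ=-2: (A-λI) row 1 is [-6, -6], so an eigenvector is (1, -1).
For λ=-5: (A-λI) row 1 is [-3, -6], so an eigenvector is (-2, 1).
General solution: K_1e^(-2t)(1,-1) + K_2e^(-5t)(-2,1).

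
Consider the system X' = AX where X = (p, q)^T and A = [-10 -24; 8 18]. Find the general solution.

Coefficient matrix A = [[-10, -24], [8, 18]].
Characteristic polynomial det(A - λI) = λ^2 - 8λ + 12 = 0.
Eigenvalues λ = 2, 6.
For λ=2: (A-λI) row 1 is [-12, -24], so an eigenvector is (-2, 1).
For λ=6: (A-λI) row 1 is [-16, -24], so an eigenvector is (-3, 2).
General solution: K_1e^(2t)(-2,1) + K_2e^(6t)(-3,2).

p(t) = -2K_1e^(2t) - 3K_2e^(6t), q(t) = K_1e^(2t) + 2K_2e^(6t)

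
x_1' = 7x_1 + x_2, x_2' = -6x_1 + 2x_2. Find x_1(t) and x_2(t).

Coefficient matrix A = [[7, 1], [-6, 2]].
Characteristic polynomial det(A - λI) = λ^2 - 9λ + 20 = 0.
Eigenvalues λ = 5, 4.
For λ=5: (A-λI) row 1 is [2, 1], so an eigenvector is (1, -2).
For λ=4: (A-λI) row 1 is [3, 1], so an eigenvector is (1, -3).
General solution: c_1e^(5t)(1,-2) + c_2e^(4t)(1,-3).

x_1(t) = c_1e^(5t) + c_2e^(4t), x_2(t) = -2c_1e^(5t) - 3c_2e^(4t)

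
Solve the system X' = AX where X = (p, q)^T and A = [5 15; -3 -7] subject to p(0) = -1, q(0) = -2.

p(t) = -12e^(-t)sin(3t) - e^(-t)cos(3t), q(t) = 5e^(-t)sin(3t) - 2e^(-t)cos(3t)

Coefficient matrix A = [[5, 15], [-3, -7]].
Characteristic polynomial det(A - λI) = λ^2 + 2λ + 10 = 0.
Eigenvalues λ = -1 ± 3i (complex conjugate pair).
For λ=-1+3i: an eigenvector is (2,-1) - i(-1,0) = (2 + i, -1).
A real fundamental pair from Re and Im of e^((-1+3i)t)v: X_1 = e^(-t)(cos(3t)·(2,-1) + sin(3t)·(-1,0)), X_2 = e^(-t)(sin(3t)·(2,-1) - cos(3t)·(-1,0)).
General solution: c_1X_1 + c_2X_2.
Applying p(0)=-1, q(0)=-2 gives c_1=2, c_2=-5.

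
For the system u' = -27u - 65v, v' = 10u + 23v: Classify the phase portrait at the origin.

stable spiral

A = [[-27,-65],[10,23]]; det(A-λI) = λ^2 + 4λ + 29.
λ = -2 ± 5i: negative real part.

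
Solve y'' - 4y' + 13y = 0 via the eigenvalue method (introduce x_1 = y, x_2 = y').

y(t) = C_1e^(2t)cos(3t) + C_2e^(2t)sin(3t)

Let x_1 = y, x_2 = y'. Then x_1' = x_2 and x_2' = -13x_1 + 4x_2.
A = [[0,1],[-13,4]]; det(A-λI) = λ^2 - 4λ + 13.
Eigenvalues λ = 2 ± 3i.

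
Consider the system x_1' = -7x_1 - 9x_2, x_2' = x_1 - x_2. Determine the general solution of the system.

x_1(t) = -3K_1e^(-4t) - 3K_2te^(-4t) + K_2e^(-4t), x_2(t) = K_1e^(-4t) + K_2te^(-4t)

Coefficient matrix A = [[-7, -9], [1, -1]].
Characteristic polynomial det(A - λI) = λ^2 + 8λ + 16 = 0.
Single eigenvalue λ = -4 with algebraic multiplicity 2.
Eigenvector v = (-3,1); generalized eigenvector w with (A-λI)w=v is (1,0).
General solution: e^(-4t)[K_1·v + K_2·(t·v + w)].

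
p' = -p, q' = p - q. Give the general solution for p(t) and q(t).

p(t) = -C_2e^(-t), q(t) = -C_1e^(-t) - C_2te^(-t) - 3C_2e^(-t)

Coefficient matrix A = [[-1, 0], [1, -1]].
Characteristic polynomial det(A - λI) = λ^2 + 2λ + 1 = 0.
Single eigenvalue λ = -1 with algebraic multiplicity 2.
Eigenvector v = (0,-1); generalized eigenvector w with (A-λI)w=v is (-1,-3).
General solution: e^(-t)[C_1·v + C_2·(t·v + w)].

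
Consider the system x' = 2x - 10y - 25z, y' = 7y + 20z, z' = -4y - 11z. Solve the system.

x(t) = c_1e^(2t) + c_3e^(-3t), y(t) = 5c_2e^(-t) - 2c_3e^(-3t), z(t) = -2c_2e^(-t) + c_3e^(-3t)

Coefficient matrix A = [[2, -10, -25], [0, 7, 20], [0, -4, -11]].
det(A - λI) = 0 gives eigenvalues λ = 2, -1, -3.
For λ=2: eigenvector (1,0,0).
For λ=-1: eigenvector (0,5,-2).
For λ=-3: eigenvector (1,-2,1).
General solution: c_1e^(2t)(1,0,0) + c_2e^(-t)(0,5,-2) + c_3e^(-3t)(1,-2,1).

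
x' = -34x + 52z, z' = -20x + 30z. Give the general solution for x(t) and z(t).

Coefficient matrix A = [[-34, 52], [-20, 30]].
Characteristic polynomial det(A - λI) = λ^2 + 4λ + 20 = 0.
Eigenvalues λ = -2 ± 4i (complex conjugate pair).
For λ=-2+4i: an eigenvector is (3,2) - i(2,1) = (3 - 2i, 2 - i).
A real fundamental pair from Re and Im of e^((-2+4i)t)v: X_1 = e^(-2t)(cos(4t)·(3,2) + sin(4t)·(2,1)), X_2 = e^(-2t)(sin(4t)·(3,2) - cos(4t)·(2,1)).
General solution: K_1X_1 + K_2X_2.

x(t) = 2K_1e^(-2t)sin(4t) + 3K_1e^(-2t)cos(4t) + 3K_2e^(-2t)sin(4t) - 2K_2e^(-2t)cos(4t), z(t) = K_1e^(-2t)sin(4t) + 2K_1e^(-2t)cos(4t) + 2K_2e^(-2t)sin(4t) - K_2e^(-2t)cos(4t)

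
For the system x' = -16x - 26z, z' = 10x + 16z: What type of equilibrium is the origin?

center

A = [[-16,-26],[10,16]]; det(A-λI) = λ^2 + 4.
λ = 0 ± 2i: zero real part.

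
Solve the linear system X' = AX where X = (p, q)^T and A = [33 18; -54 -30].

Coefficient matrix A = [[33, 18], [-54, -30]].
Characteristic polynomial det(A - λI) = λ^2 - 3λ - 18 = 0.
Eigenvalues λ = 6, -3.
For λ=6: (A-λI) row 1 is [27, 18], so an eigenvector is (-2, 3).
For λ=-3: (A-λI) row 1 is [36, 18], so an eigenvector is (1, -2).
General solution: c_1e^(6t)(-2,3) + c_2e^(-3t)(1,-2).

p(t) = -2c_1e^(6t) + c_2e^(-3t), q(t) = 3c_1e^(6t) - 2c_2e^(-3t)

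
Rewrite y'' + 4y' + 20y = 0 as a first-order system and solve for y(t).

Let x_1 = y, x_2 = y'. Then x_1' = x_2 and x_2' = -20x_1 - 4x_2.
A = [[0,1],[-20,-4]]; det(A-λI) = λ^2 + 4λ + 20.
Eigenvalues λ = -2 ± 4i.

y(t) = K_1e^(-2t)cos(4t) + K_2e^(-2t)sin(4t)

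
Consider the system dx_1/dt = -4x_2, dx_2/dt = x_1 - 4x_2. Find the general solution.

x_1(t) = -2K_1e^(-2t) - 2K_2te^(-2t) - K_2e^(-2t), x_2(t) = -K_1e^(-2t) - K_2te^(-2t)

Coefficient matrix A = [[0, -4], [1, -4]].
Characteristic polynomial det(A - λI) = λ^2 + 4λ + 4 = 0.
Single eigenvalue λ = -2 with algebraic multiplicity 2.
Eigenvector v = (-2,-1); generalized eigenvector w with (A-λI)w=v is (-1,0).
General solution: e^(-2t)[K_1·v + K_2·(t·v + w)].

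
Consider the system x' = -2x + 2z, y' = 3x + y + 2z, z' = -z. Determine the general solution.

x(t) = C_2e^(-2t) + 2C_3e^(-t), y(t) = C_1e^(t) - C_2e^(-2t) - 4C_3e^(-t), z(t) = C_3e^(-t)

Coefficient matrix A = [[-2, 0, 2], [3, 1, 2], [0, 0, -1]].
det(A - λI) = 0 gives eigenvalues λ = 1, -2, -1.
For λ=1: eigenvector (0,1,0).
For λ=-2: eigenvector (1,-1,0).
For λ=-1: eigenvector (2,-4,1).
General solution: C_1e^(t)(0,1,0) + C_2e^(-2t)(1,-1,0) + C_3e^(-t)(2,-4,1).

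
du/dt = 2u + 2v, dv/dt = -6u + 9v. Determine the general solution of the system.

Coefficient matrix A = [[2, 2], [-6, 9]].
Characteristic polynomial det(A - λI) = λ^2 - 11λ + 30 = 0.
Eigenvalues λ = 5, 6.
For λ=5: (A-λI) row 1 is [-3, 2], so an eigenvector is (2, 3).
For λ=6: (A-λI) row 1 is [-4, 2], so an eigenvector is (-1, -2).
General solution: K_1e^(5t)(2,3) + K_2e^(6t)(-1,-2).

u(t) = 2K_1e^(5t) - K_2e^(6t), v(t) = 3K_1e^(5t) - 2K_2e^(6t)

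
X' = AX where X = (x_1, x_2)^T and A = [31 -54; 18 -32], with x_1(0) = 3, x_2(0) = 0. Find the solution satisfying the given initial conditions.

Coefficient matrix A = [[31, -54], [18, -32]].
Characteristic polynomial det(A - λI) = λ^2 + λ - 20 = 0.
Eigenvalues λ = 4, -5.
For λ=4: (A-λI) row 1 is [27, -54], so an eigenvector is (-2, -1).
For λ=-5: (A-λI) row 1 is [36, -54], so an eigenvector is (3, 2).
General solution: c_1e^(4t)(-2,-1) + c_2e^(-5t)(3,2).
Applying x_1(0)=3, x_2(0)=0 gives c_1=-6, c_2=-3.

x_1(t) = 12e^(4t) - 9e^(-5t), x_2(t) = 6e^(4t) - 6e^(-5t)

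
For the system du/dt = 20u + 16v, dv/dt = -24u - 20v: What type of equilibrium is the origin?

saddle

A = [[20,16],[-24,-20]]; det(A-λI) = λ^2 - 16.
λ = 4, -4: opposite signs.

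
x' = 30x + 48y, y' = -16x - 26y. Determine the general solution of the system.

Coefficient matrix A = [[30, 48], [-16, -26]].
Characteristic polynomial det(A - λI) = λ^2 - 4λ - 12 = 0.
Eigenvalues λ = -2, 6.
For λ=-2: (A-λI) row 1 is [32, 48], so an eigenvector is (3, -2).
For λ=6: (A-λI) row 1 is [24, 48], so an eigenvector is (2, -1).
General solution: C_1e^(-2t)(3,-2) + C_2e^(6t)(2,-1).

x(t) = 3C_1e^(-2t) + 2C_2e^(6t), y(t) = -2C_1e^(-2t) - C_2e^(6t)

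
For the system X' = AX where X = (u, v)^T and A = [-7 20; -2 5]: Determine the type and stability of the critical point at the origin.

A = [[-7,20],[-2,5]]; det(A-λI) = λ^2 + 2λ + 5.
λ = -1 ± 2i: negative real part.

stable spiral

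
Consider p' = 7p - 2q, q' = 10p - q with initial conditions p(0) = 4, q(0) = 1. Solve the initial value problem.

Coefficient matrix A = [[7, -2], [10, -1]].
Characteristic polynomial det(A - λI) = λ^2 - 6λ + 13 = 0.
Eigenvalues λ = 3 ± 2i (complex conjugate pair).
For λ=3+2i: an eigenvector is (-1,-2) - i(0,-1) = (-1, -2 + i).
A real fundamental pair from Re and Im of e^((3+2i)t)v: X_1 = e^(3t)(cos(2t)·(-1,-2) + sin(2t)·(0,-1)), X_2 = e^(3t)(sin(2t)·(-1,-2) - cos(2t)·(0,-1)).
General solution: C_1X_1 + C_2X_2.
Applying p(0)=4, q(0)=1 gives C_1=-4, C_2=-7.

p(t) = 7e^(3t)sin(2t) + 4e^(3t)cos(2t), q(t) = 18e^(3t)sin(2t) + e^(3t)cos(2t)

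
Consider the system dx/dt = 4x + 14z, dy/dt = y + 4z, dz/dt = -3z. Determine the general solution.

x(t) = K_1e^(4t) - 2K_3e^(-3t), y(t) = K_2e^(t) - K_3e^(-3t), z(t) = K_3e^(-3t)

Coefficient matrix A = [[4, 0, 14], [0, 1, 4], [0, 0, -3]].
det(A - λI) = 0 gives eigenvalues λ = 4, 1, -3.
For λ=4: eigenvector (1,0,0).
For λ=1: eigenvector (0,1,0).
For λ=-3: eigenvector (-2,-1,1).
General solution: K_1e^(4t)(1,0,0) + K_2e^(t)(0,1,0) + K_3e^(-3t)(-2,-1,1).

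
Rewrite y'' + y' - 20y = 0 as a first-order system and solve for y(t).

Let x_1 = y, x_2 = y'. Then x_1' = x_2 and x_2' = 20x_1 - x_2.
A = [[0,1],[20,-1]]; det(A-λI) = λ^2 + λ - 20.
Eigenvalues λ = 4, -5 with eigenvectors (1,4), (1,-5).

y(t) = K_1e^(4t) + K_2e^(-5t)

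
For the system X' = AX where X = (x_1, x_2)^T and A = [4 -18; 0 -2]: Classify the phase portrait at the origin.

A = [[4,-18],[0,-2]]; det(A-λI) = λ^2 - 2λ - 8.
λ = 4, -2: opposite signs.

saddle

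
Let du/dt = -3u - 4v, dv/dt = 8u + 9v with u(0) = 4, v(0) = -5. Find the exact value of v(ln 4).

-2060

A = [[-3,-4],[8,9]]; eigenvalues λ = 5, 1.
Eigenvectors: (-1,2) for λ=5, (-1,1) for λ=1.
From the initial condition, c_1 = -1, c_2 = -3.
v(ln 4) = (-1)(4^5)(2) + (-3)(4^1)(1) = -2060.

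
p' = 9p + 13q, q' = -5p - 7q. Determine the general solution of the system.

p(t) = 3K_1e^(t)sin(t) + 2K_1e^(t)cos(t) + 2K_2e^(t)sin(t) - 3K_2e^(t)cos(t), q(t) = -2K_1e^(t)sin(t) - K_1e^(t)cos(t) - K_2e^(t)sin(t) + 2K_2e^(t)cos(t)

Coefficient matrix A = [[9, 13], [-5, -7]].
Characteristic polynomial det(A - λI) = λ^2 - 2λ + 2 = 0.
Eigenvalues λ = 1 ± i (complex conjugate pair).
For λ=1+i: an eigenvector is (2,-1) - i(3,-2) = (2 - 3i, -1 + 2i).
A real fundamental pair from Re and Im of e^((1+i)t)v: X_1 = e^(t)(cos(t)·(2,-1) + sin(t)·(3,-2)), X_2 = e^(t)(sin(t)·(2,-1) - cos(t)·(3,-2)).
General solution: K_1X_1 + K_2X_2.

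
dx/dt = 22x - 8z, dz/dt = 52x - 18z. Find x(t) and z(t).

x(t) = -c_1e^(2t)sin(4t) - c_1e^(2t)cos(4t) - c_2e^(2t)sin(4t) + c_2e^(2t)cos(4t), z(t) = -3c_1e^(2t)sin(4t) - 2c_1e^(2t)cos(4t) - 2c_2e^(2t)sin(4t) + 3c_2e^(2t)cos(4t)

Coefficient matrix A = [[22, -8], [52, -18]].
Characteristic polynomial det(A - λI) = λ^2 - 4λ + 20 = 0.
Eigenvalues λ = 2 ± 4i (complex conjugate pair).
For λ=2+4i: an eigenvector is (-1,-2) - i(-1,-3) = (-1 + i, -2 + 3i).
A real fundamental pair from Re and Im of e^((2+4i)t)v: X_1 = e^(2t)(cos(4t)·(-1,-2) + sin(4t)·(-1,-3)), X_2 = e^(2t)(sin(4t)·(-1,-2) - cos(4t)·(-1,-3)).
General solution: c_1X_1 + c_2X_2.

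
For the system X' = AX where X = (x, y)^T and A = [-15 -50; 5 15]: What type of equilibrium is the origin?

A = [[-15,-50],[5,15]]; det(A-λI) = λ^2 + 25.
λ = 0 ± 5i: zero real part.

center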